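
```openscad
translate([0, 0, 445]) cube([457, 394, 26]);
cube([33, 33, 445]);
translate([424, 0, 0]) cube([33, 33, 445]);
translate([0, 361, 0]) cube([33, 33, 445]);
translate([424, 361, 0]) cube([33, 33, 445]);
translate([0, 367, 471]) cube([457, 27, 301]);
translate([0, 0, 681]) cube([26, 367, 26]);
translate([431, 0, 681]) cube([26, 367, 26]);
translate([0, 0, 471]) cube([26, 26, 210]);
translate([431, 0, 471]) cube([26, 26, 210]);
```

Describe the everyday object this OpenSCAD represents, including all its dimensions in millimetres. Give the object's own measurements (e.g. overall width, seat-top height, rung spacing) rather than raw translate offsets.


A chair. The seat is a 457×394×26 mm slab with its top at z = 471 mm, on four 33×33 mm corner legs (flush with the seat edges, standing on z = 0). A flat backrest 27 mm thick, 301 mm tall, spans the full seat width and rises from the seat top along its +y edge, rear face flush with the rear of the seat. Two armrests of 26×26 mm section run along each side from the seat's front edge to the front of the backrest, top faces 236 mm above the seat top and outer faces flush with the seat's x-edges; a 26×26 mm post under the front of each armrest stands on the seat at the front corner.


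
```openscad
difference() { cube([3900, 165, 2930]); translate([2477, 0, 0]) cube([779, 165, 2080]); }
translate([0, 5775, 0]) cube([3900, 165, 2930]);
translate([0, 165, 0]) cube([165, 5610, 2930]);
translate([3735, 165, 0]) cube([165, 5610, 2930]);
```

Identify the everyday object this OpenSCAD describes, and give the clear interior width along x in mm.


A single room. The interior width is 3570 mm.

Four walls enclosing a rectangle with a door in the front wall — a room. Outside width 3900 minus two 165 mm walls gives 3570 mm.


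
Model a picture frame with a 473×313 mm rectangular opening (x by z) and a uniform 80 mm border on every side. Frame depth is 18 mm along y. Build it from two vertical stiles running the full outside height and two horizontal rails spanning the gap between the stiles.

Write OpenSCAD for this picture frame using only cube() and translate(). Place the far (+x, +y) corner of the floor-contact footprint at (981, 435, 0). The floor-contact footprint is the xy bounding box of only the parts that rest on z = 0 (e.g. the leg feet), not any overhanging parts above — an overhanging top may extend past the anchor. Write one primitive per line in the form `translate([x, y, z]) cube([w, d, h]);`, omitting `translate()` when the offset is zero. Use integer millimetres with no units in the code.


translate([348, 417, 0]) cube([80, 18, 473]);
translate([901, 417, 0]) cube([80, 18, 473]);
translate([428, 417, 0]) cube([473, 18, 80]);
translate([428, 417, 393]) cube([473, 18, 80]);


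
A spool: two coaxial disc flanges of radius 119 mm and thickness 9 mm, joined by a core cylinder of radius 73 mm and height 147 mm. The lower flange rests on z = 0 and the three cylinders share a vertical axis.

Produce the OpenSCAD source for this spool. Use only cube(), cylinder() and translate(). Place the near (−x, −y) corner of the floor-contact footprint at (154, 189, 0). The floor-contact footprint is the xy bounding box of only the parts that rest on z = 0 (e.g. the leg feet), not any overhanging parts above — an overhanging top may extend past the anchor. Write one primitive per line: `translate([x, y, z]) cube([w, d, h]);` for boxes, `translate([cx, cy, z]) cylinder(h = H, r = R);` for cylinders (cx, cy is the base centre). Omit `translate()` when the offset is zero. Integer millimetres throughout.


translate([273, 308, 0]) cylinder(h = 9, r = 119);
translate([273, 308, 9]) cylinder(h = 147, r = 73);
translate([273, 308, 156]) cylinder(h = 9, r = 119);


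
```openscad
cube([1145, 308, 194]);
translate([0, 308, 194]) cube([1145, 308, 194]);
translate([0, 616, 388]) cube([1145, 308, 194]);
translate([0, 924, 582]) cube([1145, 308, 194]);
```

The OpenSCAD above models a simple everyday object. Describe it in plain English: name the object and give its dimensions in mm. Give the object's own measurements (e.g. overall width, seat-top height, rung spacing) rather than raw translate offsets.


A straight staircase of 4 solid steps. Each step is 1145 mm wide (x), 308 mm deep (y, the going) and 194 mm tall (the rise). The first step rests on the floor; each subsequent step sits one going further in +y and one rise higher in +z, directly behind and above the previous step with no overlap.


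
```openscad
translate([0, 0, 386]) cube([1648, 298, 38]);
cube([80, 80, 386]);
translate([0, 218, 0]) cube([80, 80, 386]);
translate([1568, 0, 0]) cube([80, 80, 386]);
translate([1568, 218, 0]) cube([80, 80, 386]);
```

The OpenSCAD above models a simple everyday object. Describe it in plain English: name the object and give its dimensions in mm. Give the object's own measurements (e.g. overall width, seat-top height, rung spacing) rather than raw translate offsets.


A long wooden bench with a 1648 mm (x) × 298 mm (y) seat, 38 mm thick, its top surface 424 mm above the floor. Four 80 mm square legs at the seat corners, flush with the edges, run from z = 0 to the seat underside.


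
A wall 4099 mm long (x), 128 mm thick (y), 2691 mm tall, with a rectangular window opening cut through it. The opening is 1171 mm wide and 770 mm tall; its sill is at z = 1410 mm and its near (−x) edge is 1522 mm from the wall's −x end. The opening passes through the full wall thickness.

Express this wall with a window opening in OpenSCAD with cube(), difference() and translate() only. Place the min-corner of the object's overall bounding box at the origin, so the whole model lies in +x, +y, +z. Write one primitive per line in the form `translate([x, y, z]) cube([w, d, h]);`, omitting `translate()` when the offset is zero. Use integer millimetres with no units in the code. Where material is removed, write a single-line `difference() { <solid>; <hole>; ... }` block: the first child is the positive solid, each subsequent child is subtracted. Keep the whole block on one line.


difference() { cube([4099, 128, 2691]); translate([1522, 0, 1410]) cube([1171, 128, 770]); }


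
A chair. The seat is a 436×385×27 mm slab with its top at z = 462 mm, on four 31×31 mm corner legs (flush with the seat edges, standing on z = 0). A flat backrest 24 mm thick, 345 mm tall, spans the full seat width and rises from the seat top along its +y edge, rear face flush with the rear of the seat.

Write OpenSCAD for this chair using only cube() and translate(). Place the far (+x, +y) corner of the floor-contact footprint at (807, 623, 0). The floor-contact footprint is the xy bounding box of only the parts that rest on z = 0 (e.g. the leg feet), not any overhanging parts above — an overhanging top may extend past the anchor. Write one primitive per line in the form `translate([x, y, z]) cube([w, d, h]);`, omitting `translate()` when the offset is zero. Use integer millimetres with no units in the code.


translate([371, 238, 435]) cube([436, 385, 27]);
translate([371, 238, 0]) cube([31, 31, 435]);
translate([776, 238, 0]) cube([31, 31, 435]);
translate([371, 592, 0]) cube([31, 31, 435]);
translate([776, 592, 0]) cube([31, 31, 435]);
translate([371, 599, 462]) cube([436, 24, 345]);


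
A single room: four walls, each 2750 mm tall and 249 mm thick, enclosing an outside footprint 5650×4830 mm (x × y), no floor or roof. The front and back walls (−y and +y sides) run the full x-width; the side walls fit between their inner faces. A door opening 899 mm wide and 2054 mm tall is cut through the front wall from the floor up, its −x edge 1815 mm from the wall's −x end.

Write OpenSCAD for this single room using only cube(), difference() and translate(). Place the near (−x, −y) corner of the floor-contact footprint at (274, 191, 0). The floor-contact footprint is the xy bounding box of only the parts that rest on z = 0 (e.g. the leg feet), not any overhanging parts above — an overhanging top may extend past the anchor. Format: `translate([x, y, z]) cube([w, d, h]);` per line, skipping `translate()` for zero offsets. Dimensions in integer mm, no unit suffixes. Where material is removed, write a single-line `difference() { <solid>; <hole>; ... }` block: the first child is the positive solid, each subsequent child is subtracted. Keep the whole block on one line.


difference() { translate([274, 191, 0]) cube([5650, 249, 2750]); translate([2089, 191, 0]) cube([899, 249, 2054]); }
translate([274, 4772, 0]) cube([5650, 249, 2750]);
translate([274, 440, 0]) cube([249, 4332, 2750]);
translate([5675, 440, 0]) cube([249, 4332, 2750]);


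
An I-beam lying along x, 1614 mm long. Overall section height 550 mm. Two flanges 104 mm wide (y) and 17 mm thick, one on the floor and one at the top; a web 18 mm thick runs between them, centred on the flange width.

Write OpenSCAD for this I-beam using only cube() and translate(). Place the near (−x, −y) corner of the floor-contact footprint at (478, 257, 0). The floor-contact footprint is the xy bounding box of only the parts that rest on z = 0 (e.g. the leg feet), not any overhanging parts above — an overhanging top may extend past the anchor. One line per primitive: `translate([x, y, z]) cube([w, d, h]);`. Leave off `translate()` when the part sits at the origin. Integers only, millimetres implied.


translate([478, 257, 0]) cube([1614, 104, 17]);
translate([478, 300, 17]) cube([1614, 18, 516]);
translate([478, 257, 533]) cube([1614, 104, 17]);


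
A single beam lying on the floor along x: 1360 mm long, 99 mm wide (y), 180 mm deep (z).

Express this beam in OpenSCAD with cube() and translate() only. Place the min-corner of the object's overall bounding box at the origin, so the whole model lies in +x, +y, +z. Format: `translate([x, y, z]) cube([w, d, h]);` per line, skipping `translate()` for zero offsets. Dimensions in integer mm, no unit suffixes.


cube([1360, 99, 180]);


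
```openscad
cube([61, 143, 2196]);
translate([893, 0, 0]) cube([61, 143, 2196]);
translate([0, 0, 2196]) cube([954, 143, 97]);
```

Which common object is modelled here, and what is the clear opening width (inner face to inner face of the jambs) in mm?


A door frame. The clear opening width is 832 mm.

Two 2196 mm tall posts with a header on top — a door frame. The left jamb is 61 mm wide at x = 0; the right jamb starts at x = 893. The clear opening is 893 − 61 = 832 mm.


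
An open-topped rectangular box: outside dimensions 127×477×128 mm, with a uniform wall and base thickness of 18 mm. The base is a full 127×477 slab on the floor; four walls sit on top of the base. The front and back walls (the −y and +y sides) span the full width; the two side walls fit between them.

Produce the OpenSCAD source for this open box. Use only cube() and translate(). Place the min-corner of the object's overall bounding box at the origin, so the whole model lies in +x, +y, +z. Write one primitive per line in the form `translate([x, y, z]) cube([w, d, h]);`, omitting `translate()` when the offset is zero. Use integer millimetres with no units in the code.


cube([127, 477, 18]);
translate([0, 0, 18]) cube([127, 18, 110]);
translate([0, 459, 18]) cube([127, 18, 110]);
translate([0, 18, 18]) cube([18, 441, 110]);
translate([109, 18, 18]) cube([18, 441, 110]);


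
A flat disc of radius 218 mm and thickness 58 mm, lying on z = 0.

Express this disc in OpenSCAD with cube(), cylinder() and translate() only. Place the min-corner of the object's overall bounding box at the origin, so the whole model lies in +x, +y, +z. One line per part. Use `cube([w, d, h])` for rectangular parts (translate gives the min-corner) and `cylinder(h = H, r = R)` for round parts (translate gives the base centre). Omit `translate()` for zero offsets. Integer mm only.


translate([218, 218, 0]) cylinder(h = 58, r = 218);


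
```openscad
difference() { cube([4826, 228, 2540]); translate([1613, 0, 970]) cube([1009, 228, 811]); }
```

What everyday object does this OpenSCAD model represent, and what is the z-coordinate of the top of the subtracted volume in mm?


A wall with a window opening. The window head height is 1781 mm.

A wall with a rectangular opening subtracted — a window. Sill at z = 970, opening 811 mm tall, so the head is at 970 + 811 = 1781 mm.


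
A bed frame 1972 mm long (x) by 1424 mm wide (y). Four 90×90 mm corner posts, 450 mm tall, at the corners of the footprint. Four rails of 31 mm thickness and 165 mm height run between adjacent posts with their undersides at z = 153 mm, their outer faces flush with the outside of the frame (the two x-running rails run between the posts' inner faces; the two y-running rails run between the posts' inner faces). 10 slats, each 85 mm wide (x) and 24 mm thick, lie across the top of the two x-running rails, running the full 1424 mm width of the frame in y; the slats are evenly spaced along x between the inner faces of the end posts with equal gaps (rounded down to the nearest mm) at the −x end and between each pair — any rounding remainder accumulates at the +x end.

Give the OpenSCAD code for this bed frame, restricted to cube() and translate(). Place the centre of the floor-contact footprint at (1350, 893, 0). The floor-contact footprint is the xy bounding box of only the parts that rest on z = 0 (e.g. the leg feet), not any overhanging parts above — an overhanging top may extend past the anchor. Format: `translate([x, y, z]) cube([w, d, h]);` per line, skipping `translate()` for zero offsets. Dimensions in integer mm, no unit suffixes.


translate([364, 181, 0]) cube([90, 90, 450]);
translate([364, 1515, 0]) cube([90, 90, 450]);
translate([2246, 181, 0]) cube([90, 90, 450]);
translate([2246, 1515, 0]) cube([90, 90, 450]);
translate([454, 181, 153]) cube([1792, 31, 165]);
translate([454, 1574, 153]) cube([1792, 31, 165]);
translate([364, 271, 153]) cube([31, 1244, 165]);
translate([2305, 271, 153]) cube([31, 1244, 165]);
translate([539, 181, 318]) cube([85, 1424, 24]);
translate([709, 181, 318]) cube([85, 1424, 24]);
translate([879, 181, 318]) cube([85, 1424, 24]);
translate([1049, 181, 318]) cube([85, 1424, 24]);
translate([1219, 181, 318]) cube([85, 1424, 24]);
translate([1389, 181, 318]) cube([85, 1424, 24]);
translate([1559, 181, 318]) cube([85, 1424, 24]);
translate([1729, 181, 318]) cube([85, 1424, 24]);
translate([1899, 181, 318]) cube([85, 1424, 24]);
translate([2069, 181, 318]) cube([85, 1424, 24]);


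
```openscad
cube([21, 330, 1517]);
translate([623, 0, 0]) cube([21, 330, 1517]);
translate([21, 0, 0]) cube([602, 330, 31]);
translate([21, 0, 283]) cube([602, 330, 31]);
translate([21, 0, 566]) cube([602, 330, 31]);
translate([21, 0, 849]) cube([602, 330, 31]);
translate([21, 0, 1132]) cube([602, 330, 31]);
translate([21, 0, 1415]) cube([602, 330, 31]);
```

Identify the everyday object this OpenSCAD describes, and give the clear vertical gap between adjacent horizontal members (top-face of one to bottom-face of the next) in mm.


A bookshelf. The clear shelf gap is 252 mm.

Two tall side panels with 6 horizontal boards between them — a bookshelf. The first two shelf undersides are at z = 0 and z = 283; with shelf thickness 31, the clear gap is 283 − 0 − 31 = 252 mm.


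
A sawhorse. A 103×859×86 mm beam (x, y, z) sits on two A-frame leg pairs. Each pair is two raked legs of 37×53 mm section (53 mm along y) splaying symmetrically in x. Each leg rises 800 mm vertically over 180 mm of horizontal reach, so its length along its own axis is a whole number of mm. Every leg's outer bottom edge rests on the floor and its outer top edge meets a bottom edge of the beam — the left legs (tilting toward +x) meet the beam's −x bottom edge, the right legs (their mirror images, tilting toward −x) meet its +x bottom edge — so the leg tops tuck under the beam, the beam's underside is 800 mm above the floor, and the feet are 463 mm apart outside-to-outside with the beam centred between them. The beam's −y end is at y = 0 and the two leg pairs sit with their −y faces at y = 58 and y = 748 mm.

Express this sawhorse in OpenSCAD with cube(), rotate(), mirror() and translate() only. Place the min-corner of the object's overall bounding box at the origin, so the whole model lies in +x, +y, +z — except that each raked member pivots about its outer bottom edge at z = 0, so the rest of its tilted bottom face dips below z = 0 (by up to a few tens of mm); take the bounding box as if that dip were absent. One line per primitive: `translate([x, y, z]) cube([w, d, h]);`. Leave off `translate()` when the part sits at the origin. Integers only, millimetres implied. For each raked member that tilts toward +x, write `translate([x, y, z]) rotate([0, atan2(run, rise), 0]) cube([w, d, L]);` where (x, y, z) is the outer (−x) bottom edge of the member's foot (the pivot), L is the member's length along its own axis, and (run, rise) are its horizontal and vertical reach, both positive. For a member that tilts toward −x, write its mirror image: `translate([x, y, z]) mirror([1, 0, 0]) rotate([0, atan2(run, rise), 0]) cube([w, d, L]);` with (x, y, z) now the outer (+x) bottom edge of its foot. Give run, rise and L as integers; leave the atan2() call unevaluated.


translate([180, 0, 800]) cube([103, 859, 86]);
translate([0, 58, 0]) rotate([0, atan2(180, 800), 0]) cube([37, 53, 820]);
translate([463, 58, 0]) mirror([1, 0, 0]) rotate([0, atan2(180, 800), 0]) cube([37, 53, 820]);
translate([0, 748, 0]) rotate([0, atan2(180, 800), 0]) cube([37, 53, 820]);
translate([463, 748, 0]) mirror([1, 0, 0]) rotate([0, atan2(180, 800), 0]) cube([37, 53, 820]);


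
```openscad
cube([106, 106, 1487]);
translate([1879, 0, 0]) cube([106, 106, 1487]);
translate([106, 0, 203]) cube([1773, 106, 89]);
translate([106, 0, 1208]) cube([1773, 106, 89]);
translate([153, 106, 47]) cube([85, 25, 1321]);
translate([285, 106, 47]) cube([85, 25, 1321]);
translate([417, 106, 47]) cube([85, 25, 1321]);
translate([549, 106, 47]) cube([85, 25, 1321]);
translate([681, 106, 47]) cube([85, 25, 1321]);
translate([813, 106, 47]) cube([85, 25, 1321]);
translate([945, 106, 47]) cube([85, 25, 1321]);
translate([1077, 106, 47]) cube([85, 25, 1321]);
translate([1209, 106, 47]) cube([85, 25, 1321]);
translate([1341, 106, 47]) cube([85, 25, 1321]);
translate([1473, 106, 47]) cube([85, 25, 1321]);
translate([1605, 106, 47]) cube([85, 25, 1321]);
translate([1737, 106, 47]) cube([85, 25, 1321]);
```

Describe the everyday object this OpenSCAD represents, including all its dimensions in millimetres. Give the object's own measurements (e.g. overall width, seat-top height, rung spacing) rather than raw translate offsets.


A fence section. Two 106×106 mm posts, 1487 mm tall, stand on the floor with a clear span of 1773 mm between their inner faces. Two horizontal rails of 106×89 mm section span the gap between the posts with their undersides at z = 203 mm and z = 1208 mm, flush with the posts' −y face. 13 pickets, each 85 mm wide, 25 mm thick and 1321 mm tall, are fixed to the +y face of the rails with their bottoms at z = 47 mm, spaced across the span with a 47 mm gap after the −x post and between neighbouring pickets, with 57 mm left before the +x post.


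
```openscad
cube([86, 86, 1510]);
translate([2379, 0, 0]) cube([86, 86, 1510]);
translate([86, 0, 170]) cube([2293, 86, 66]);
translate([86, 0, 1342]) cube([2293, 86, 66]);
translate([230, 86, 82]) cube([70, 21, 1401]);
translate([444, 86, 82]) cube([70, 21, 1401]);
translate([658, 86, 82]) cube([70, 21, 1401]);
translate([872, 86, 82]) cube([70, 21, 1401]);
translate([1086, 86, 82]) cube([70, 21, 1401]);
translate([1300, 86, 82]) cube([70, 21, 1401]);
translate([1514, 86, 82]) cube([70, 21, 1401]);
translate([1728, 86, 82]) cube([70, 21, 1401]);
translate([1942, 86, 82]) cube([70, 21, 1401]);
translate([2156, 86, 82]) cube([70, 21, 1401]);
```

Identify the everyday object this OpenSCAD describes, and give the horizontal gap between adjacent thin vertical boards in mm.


A fence section. The picket gap is 144 mm.

Two posts, two rails, 10 pickets — a fence section. Span 2293 mm holds 10 pickets of 70 mm with 11 equal gaps: ⌊(2293 − 10·70) / 11⌋ = 144 mm.


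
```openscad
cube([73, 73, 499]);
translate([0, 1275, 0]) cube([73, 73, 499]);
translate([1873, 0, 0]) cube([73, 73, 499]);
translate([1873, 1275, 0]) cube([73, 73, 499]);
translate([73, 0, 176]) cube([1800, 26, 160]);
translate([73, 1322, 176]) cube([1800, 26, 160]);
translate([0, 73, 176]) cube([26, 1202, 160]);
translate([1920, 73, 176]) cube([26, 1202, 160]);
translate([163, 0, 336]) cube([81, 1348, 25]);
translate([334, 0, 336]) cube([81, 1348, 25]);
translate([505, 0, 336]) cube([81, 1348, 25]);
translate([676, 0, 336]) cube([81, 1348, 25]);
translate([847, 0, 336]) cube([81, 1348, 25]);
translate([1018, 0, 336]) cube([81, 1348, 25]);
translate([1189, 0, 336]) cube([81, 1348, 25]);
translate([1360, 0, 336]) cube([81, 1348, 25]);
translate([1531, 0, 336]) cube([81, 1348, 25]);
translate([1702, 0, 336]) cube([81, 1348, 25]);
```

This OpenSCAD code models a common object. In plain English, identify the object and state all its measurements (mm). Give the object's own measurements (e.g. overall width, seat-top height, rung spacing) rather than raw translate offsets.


A bed frame 1946 mm long (x) by 1348 mm wide (y). Four 73×73 mm corner posts, 499 mm tall, at the corners of the footprint. Four rails of 26 mm thickness and 160 mm height run between adjacent posts with their undersides at z = 176 mm, their outer faces flush with the outside of the frame (the two x-running rails run between the posts' inner faces; the two y-running rails run between the posts' inner faces). 10 slats, each 81 mm wide (x) and 25 mm thick, lie across the top of the two x-running rails, running the full 1348 mm width of the frame in y; along x they sit between the end posts with a 90 mm gap after the −x posts and between neighbouring slats and before the +x posts.


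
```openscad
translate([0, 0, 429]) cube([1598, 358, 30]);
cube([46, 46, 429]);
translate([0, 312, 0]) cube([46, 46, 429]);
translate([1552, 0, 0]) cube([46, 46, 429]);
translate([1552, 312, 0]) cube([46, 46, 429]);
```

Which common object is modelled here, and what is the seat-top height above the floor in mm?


A bench. The seat-top height is 459 mm.

A long slab on four corner posts — a bench. The slab sits at z = 429 with thickness 30, so the top is 429 + 30 = 459 mm.


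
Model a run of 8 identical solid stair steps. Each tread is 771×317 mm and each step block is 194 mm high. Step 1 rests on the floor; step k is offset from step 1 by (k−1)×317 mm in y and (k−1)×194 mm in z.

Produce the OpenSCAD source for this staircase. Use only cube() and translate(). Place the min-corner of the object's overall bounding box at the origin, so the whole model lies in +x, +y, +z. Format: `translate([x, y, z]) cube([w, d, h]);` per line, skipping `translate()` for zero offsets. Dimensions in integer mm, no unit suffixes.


cube([771, 317, 194]);
translate([0, 317, 194]) cube([771, 317, 194]);
translate([0, 634, 388]) cube([771, 317, 194]);
translate([0, 951, 582]) cube([771, 317, 194]);
translate([0, 1268, 776]) cube([771, 317, 194]);
translate([0, 1585, 970]) cube([771, 317, 194]);
translate([0, 1902, 1164]) cube([771, 317, 194]);
translate([0, 2219, 1358]) cube([771, 317, 194]);


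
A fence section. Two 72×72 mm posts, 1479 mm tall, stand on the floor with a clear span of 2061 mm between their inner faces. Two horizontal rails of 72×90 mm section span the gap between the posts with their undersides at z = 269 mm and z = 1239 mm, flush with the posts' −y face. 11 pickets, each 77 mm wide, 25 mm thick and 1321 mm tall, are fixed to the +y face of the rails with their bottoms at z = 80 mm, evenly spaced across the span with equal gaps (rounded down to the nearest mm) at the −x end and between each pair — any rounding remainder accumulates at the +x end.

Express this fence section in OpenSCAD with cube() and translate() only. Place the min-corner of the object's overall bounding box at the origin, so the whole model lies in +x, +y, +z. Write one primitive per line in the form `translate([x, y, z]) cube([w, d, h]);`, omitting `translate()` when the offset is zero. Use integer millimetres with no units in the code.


cube([72, 72, 1479]);
translate([2133, 0, 0]) cube([72, 72, 1479]);
translate([72, 0, 269]) cube([2061, 72, 90]);
translate([72, 0, 1239]) cube([2061, 72, 90]);
translate([173, 72, 80]) cube([77, 25, 1321]);
translate([351, 72, 80]) cube([77, 25, 1321]);
translate([529, 72, 80]) cube([77, 25, 1321]);
translate([707, 72, 80]) cube([77, 25, 1321]);
translate([885, 72, 80]) cube([77, 25, 1321]);
translate([1063, 72, 80]) cube([77, 25, 1321]);
translate([1241, 72, 80]) cube([77, 25, 1321]);
translate([1419, 72, 80]) cube([77, 25, 1321]);
translate([1597, 72, 80]) cube([77, 25, 1321]);
translate([1775, 72, 80]) cube([77, 25, 1321]);
translate([1953, 72, 80]) cube([77, 25, 1321]);


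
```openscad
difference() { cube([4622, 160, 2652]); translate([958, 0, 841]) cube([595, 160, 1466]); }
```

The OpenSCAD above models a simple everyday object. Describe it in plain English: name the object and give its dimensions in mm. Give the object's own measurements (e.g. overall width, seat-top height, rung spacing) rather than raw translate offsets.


A wall 4622 mm long (x), 160 mm thick (y), 2652 mm tall, with a rectangular window opening cut through it. The opening is 595 mm wide and 1466 mm tall; its sill is at z = 841 mm and its near (−x) edge is 958 mm from the wall's −x end. The opening passes through the full wall thickness.


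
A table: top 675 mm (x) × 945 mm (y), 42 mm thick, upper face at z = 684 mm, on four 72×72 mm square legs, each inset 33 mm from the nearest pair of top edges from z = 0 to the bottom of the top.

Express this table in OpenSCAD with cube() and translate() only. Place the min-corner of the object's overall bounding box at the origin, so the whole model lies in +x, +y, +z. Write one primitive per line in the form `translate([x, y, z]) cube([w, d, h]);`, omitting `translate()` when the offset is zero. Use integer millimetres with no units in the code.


translate([0, 0, 642]) cube([675, 945, 42]);
translate([33, 33, 0]) cube([72, 72, 642]);
translate([570, 33, 0]) cube([72, 72, 642]);
translate([33, 840, 0]) cube([72, 72, 642]);
translate([570, 840, 0]) cube([72, 72, 642]);


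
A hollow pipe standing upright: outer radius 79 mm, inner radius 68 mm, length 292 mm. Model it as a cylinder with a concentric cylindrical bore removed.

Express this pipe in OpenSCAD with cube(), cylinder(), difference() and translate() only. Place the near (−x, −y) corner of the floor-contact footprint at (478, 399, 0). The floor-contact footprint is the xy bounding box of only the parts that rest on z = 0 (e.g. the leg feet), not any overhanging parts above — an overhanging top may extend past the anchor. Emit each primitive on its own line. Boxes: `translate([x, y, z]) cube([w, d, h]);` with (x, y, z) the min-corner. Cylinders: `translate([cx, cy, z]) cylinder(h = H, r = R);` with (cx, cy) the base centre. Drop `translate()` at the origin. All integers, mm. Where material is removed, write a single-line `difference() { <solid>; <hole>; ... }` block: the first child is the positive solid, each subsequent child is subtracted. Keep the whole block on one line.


difference() { translate([557, 478, 0]) cylinder(h = 292, r = 79); translate([557, 478, 0]) cylinder(h = 292, r = 68); }


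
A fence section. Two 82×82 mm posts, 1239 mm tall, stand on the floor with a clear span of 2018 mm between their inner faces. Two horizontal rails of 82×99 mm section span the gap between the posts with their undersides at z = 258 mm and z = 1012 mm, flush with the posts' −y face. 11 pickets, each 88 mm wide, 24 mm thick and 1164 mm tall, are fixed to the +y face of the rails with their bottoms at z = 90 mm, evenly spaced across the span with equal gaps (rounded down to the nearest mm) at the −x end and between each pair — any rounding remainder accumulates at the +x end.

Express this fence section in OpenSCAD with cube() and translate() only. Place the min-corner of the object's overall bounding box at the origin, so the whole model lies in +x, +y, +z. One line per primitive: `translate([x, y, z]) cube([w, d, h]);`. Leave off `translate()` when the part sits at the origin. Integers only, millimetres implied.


cube([82, 82, 1239]);
translate([2100, 0, 0]) cube([82, 82, 1239]);
translate([82, 0, 258]) cube([2018, 82, 99]);
translate([82, 0, 1012]) cube([2018, 82, 99]);
translate([169, 82, 90]) cube([88, 24, 1164]);
translate([344, 82, 90]) cube([88, 24, 1164]);
translate([519, 82, 90]) cube([88, 24, 1164]);
translate([694, 82, 90]) cube([88, 24, 1164]);
translate([869, 82, 90]) cube([88, 24, 1164]);
translate([1044, 82, 90]) cube([88, 24, 1164]);
translate([1219, 82, 90]) cube([88, 24, 1164]);
translate([1394, 82, 90]) cube([88, 24, 1164]);
translate([1569, 82, 90]) cube([88, 24, 1164]);
translate([1744, 82, 90]) cube([88, 24, 1164]);
translate([1919, 82, 90]) cube([88, 24, 1164]);


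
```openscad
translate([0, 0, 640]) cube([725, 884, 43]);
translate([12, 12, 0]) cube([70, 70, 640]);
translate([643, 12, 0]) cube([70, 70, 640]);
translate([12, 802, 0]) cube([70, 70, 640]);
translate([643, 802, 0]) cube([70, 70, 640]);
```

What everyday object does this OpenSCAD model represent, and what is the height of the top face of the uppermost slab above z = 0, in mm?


A table. The table height is 683 mm.

A 725×884×43 slab sits at z = 640 on four 70 mm square posts — a table. The top surface is at 640 + 43 = 683 mm.


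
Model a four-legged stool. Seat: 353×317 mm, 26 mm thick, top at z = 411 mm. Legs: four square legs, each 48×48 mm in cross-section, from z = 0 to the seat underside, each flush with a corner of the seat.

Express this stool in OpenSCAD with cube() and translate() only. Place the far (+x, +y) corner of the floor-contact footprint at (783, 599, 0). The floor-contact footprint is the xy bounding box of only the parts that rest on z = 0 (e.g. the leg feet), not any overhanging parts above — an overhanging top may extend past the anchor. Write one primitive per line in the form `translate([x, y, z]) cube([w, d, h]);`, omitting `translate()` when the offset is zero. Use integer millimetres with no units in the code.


// leg_h = 411 - 26 = 385
translate([430, 282, 385]) cube([353, 317, 26]);
translate([430, 282, 0]) cube([48, 48, 385]);
translate([735, 282, 0]) cube([48, 48, 385]);
translate([430, 551, 0]) cube([48, 48, 385]);
translate([735, 551, 0]) cube([48, 48, 385]);


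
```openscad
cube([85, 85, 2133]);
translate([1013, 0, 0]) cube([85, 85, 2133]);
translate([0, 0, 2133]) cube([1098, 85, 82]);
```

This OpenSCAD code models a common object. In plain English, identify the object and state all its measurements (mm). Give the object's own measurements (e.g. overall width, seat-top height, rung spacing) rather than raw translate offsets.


A door frame. The clear opening is 928 mm wide and 2133 mm high. Two 85 mm wide jambs, 85 mm deep, stand either side of the opening from the floor to the top of the opening. A 82 mm thick head sits across the top of both jambs, spanning the full outside width of the frame.


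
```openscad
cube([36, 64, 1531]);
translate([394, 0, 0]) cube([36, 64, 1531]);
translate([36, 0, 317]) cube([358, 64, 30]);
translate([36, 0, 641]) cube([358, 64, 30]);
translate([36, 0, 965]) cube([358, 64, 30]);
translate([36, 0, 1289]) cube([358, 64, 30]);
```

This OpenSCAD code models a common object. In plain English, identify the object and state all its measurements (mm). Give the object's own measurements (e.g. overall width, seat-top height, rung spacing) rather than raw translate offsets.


A straight ladder. Two 36×64 mm vertical rails, 1531 mm tall, stand 430 mm apart (outside-to-outside) with their front faces coplanar on the −y side. 4 rungs, each 64 mm deep and 30 mm tall, span between the inner faces of the rails, front faces flush with the rails. The lowest rung's underside is at z = 317 mm and rungs are spaced 324 mm apart (underside to underside).


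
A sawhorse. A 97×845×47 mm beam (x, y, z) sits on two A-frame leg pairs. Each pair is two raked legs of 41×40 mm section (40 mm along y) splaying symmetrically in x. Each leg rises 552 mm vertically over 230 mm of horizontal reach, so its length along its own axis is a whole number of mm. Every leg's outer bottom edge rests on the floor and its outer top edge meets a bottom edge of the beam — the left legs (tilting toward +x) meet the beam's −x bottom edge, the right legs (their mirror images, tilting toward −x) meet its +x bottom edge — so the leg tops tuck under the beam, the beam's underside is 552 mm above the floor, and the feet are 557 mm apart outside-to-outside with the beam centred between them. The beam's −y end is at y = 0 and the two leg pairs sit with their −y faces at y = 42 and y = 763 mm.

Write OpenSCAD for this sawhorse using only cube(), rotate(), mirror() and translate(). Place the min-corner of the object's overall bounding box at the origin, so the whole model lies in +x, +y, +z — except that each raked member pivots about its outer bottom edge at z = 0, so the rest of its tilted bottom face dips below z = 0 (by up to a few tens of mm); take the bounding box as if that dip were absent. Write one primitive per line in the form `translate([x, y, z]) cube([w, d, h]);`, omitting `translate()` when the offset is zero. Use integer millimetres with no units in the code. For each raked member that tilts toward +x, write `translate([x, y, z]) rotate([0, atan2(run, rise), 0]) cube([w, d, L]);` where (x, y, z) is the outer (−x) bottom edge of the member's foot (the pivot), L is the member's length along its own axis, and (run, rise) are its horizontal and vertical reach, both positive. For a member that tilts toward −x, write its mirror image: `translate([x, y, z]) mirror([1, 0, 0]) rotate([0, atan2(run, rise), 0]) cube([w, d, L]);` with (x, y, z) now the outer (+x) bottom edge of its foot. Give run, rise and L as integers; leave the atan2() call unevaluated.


// leg length = √(230² + 552²) = 598
// right-leg outer foot x = 2·230 + 97 = 557
// beam min-corner = (230, 0, 552)
translate([230, 0, 552]) cube([97, 845, 47]);
translate([0, 42, 0]) rotate([0, atan2(230, 552), 0]) cube([41, 40, 598]);
translate([557, 42, 0]) mirror([1, 0, 0]) rotate([0, atan2(230, 552), 0]) cube([41, 40, 598]);
translate([0, 763, 0]) rotate([0, atan2(230, 552), 0]) cube([41, 40, 598]);
translate([557, 763, 0]) mirror([1, 0, 0]) rotate([0, atan2(230, 552), 0]) cube([41, 40, 598]);


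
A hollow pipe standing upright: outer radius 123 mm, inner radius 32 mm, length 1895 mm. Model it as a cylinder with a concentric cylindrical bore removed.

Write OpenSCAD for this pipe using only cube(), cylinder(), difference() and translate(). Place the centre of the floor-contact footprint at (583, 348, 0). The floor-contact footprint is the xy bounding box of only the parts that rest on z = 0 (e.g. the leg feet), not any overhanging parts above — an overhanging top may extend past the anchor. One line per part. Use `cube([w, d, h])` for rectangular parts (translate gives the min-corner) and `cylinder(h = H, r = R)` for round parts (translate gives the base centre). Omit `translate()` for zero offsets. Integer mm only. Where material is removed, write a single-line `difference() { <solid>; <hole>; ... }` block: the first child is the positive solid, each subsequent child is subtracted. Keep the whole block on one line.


difference() { translate([583, 348, 0]) cylinder(h = 1895, r = 123); translate([583, 348, 0]) cylinder(h = 1895, r = 32); }


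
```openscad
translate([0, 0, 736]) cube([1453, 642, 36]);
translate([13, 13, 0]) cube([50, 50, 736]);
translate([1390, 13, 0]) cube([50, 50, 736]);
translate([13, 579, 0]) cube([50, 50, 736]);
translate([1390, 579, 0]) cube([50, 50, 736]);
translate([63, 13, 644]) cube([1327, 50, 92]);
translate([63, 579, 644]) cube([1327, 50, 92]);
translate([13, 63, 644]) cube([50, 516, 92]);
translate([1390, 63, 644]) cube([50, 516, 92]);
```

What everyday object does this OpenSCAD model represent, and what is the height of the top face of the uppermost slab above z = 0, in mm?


A table. The table height is 772 mm.

A 1453×642×36 slab sits at z = 736 on four 50 mm square posts — a table. The top surface is at 736 + 36 = 772 mm.


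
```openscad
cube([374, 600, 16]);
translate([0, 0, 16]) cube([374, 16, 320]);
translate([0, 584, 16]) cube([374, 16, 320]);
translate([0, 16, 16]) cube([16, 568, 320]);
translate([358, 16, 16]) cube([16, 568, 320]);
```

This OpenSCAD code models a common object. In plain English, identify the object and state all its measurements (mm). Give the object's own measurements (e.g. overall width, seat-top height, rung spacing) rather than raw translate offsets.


An open-topped rectangular box: outside dimensions 374×600×336 mm, with a uniform wall and base thickness of 16 mm. The base is a full 374×600 slab on the floor; four walls sit on top of the base. The front and back walls (the −y and +y sides) span the full width; the two side walls fit between them.


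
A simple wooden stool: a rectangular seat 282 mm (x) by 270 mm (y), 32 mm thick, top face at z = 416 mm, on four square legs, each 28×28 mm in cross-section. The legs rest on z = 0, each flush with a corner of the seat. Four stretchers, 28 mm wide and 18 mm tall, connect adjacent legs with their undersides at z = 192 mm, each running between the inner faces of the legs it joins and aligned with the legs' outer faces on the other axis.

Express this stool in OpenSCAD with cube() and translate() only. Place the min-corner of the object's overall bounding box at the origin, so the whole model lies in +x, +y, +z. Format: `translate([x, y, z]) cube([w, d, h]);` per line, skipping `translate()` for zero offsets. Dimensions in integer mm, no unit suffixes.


// leg_h = 416 - 32 = 384
// stretcher span = 282 - 2*28 = 226
translate([0, 0, 384]) cube([282, 270, 32]);
cube([28, 28, 384]);
translate([254, 0, 0]) cube([28, 28, 384]);
translate([0, 242, 0]) cube([28, 28, 384]);
translate([254, 242, 0]) cube([28, 28, 384]);
translate([28, 0, 192]) cube([226, 28, 18]);
translate([28, 242, 192]) cube([226, 28, 18]);
translate([0, 28, 192]) cube([28, 214, 18]);
translate([254, 28, 192]) cube([28, 214, 18]);


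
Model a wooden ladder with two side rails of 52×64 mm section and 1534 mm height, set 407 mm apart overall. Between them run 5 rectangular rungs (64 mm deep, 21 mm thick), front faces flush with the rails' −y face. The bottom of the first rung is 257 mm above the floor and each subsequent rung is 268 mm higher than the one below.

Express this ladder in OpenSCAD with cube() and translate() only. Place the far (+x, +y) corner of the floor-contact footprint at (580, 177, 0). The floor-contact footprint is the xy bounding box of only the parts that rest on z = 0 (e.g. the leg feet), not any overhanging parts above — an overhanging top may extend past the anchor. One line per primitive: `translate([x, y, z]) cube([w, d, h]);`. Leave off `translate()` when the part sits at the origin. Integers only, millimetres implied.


translate([173, 113, 0]) cube([52, 64, 1534]);
translate([528, 113, 0]) cube([52, 64, 1534]);
translate([225, 113, 257]) cube([303, 64, 21]);
translate([225, 113, 525]) cube([303, 64, 21]);
translate([225, 113, 793]) cube([303, 64, 21]);
translate([225, 113, 1061]) cube([303, 64, 21]);
translate([225, 113, 1329]) cube([303, 64, 21]);


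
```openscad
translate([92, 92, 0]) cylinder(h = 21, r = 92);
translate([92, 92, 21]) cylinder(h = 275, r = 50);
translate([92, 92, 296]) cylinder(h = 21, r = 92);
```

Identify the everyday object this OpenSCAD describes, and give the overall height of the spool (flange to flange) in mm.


A spool. The overall height is 317 mm.

Three coaxial cylinders, large–small–large — a spool. Two 21 mm flanges and a 275 mm core give 21 + 275 + 21 = 317 mm.


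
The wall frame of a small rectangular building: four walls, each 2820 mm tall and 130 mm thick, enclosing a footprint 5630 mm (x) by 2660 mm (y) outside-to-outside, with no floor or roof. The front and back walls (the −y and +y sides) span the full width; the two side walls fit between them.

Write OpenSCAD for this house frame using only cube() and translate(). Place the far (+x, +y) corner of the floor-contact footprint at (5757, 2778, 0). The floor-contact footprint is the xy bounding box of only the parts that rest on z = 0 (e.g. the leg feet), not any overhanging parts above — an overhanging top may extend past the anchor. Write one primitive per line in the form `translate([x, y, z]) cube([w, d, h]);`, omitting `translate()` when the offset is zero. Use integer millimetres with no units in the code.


translate([127, 118, 0]) cube([5630, 130, 2820]);
translate([127, 2648, 0]) cube([5630, 130, 2820]);
translate([127, 248, 0]) cube([130, 2400, 2820]);
translate([5627, 248, 0]) cube([130, 2400, 2820]);
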